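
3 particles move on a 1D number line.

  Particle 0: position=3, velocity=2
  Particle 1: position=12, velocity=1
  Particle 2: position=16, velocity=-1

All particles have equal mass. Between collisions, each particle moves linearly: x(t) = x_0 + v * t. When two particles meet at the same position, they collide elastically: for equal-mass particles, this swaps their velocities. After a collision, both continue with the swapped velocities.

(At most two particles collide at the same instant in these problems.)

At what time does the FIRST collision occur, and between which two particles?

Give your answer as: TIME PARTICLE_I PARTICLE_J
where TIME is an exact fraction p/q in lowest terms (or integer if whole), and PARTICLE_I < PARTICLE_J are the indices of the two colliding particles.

Pair (0,1): pos 3,12 vel 2,1 -> gap=9, closing at 1/unit, collide at t=9
Pair (1,2): pos 12,16 vel 1,-1 -> gap=4, closing at 2/unit, collide at t=2
Earliest collision: t=2 between 1 and 2

Answer: 2 1 2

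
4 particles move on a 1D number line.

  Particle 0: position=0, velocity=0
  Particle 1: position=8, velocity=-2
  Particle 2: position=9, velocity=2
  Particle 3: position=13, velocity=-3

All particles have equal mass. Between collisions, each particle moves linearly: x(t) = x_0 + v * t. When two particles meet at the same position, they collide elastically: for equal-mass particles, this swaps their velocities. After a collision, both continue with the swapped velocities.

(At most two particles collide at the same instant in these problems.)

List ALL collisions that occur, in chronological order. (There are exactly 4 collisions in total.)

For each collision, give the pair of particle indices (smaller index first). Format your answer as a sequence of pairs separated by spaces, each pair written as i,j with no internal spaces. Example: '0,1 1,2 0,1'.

Collision at t=4/5: particles 2 and 3 swap velocities; positions: p0=0 p1=32/5 p2=53/5 p3=53/5; velocities now: v0=0 v1=-2 v2=-3 v3=2
Collision at t=4: particles 0 and 1 swap velocities; positions: p0=0 p1=0 p2=1 p3=17; velocities now: v0=-2 v1=0 v2=-3 v3=2
Collision at t=13/3: particles 1 and 2 swap velocities; positions: p0=-2/3 p1=0 p2=0 p3=53/3; velocities now: v0=-2 v1=-3 v2=0 v3=2
Collision at t=5: particles 0 and 1 swap velocities; positions: p0=-2 p1=-2 p2=0 p3=19; velocities now: v0=-3 v1=-2 v2=0 v3=2

Answer: 2,3 0,1 1,2 0,1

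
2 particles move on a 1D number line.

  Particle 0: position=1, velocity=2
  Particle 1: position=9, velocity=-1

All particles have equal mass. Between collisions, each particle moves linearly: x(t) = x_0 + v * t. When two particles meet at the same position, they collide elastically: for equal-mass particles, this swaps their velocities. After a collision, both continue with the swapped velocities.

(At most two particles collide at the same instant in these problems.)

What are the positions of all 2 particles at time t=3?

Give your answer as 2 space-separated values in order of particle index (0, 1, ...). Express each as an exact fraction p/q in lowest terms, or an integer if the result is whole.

Answer: 6 7

Derivation:
Collision at t=8/3: particles 0 and 1 swap velocities; positions: p0=19/3 p1=19/3; velocities now: v0=-1 v1=2
Advance to t=3 (no further collisions before then); velocities: v0=-1 v1=2; positions = 6 7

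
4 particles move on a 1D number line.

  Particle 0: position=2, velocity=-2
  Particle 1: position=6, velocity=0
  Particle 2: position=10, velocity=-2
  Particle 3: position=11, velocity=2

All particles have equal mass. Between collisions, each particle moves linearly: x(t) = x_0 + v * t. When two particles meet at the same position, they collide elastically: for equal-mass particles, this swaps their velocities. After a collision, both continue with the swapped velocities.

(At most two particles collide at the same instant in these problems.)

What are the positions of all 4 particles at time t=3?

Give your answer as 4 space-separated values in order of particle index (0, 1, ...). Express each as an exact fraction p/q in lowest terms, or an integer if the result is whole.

Answer: -4 4 6 17

Derivation:
Collision at t=2: particles 1 and 2 swap velocities; positions: p0=-2 p1=6 p2=6 p3=15; velocities now: v0=-2 v1=-2 v2=0 v3=2
Advance to t=3 (no further collisions before then); velocities: v0=-2 v1=-2 v2=0 v3=2; positions = -4 4 6 17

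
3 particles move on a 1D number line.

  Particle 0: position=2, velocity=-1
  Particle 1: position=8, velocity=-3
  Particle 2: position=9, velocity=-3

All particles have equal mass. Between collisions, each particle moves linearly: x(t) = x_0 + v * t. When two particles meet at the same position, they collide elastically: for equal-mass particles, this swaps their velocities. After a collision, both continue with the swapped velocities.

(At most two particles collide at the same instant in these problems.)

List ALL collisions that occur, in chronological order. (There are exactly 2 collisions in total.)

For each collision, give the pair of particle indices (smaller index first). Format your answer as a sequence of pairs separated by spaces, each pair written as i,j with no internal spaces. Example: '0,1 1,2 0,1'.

Answer: 0,1 1,2

Derivation:
Collision at t=3: particles 0 and 1 swap velocities; positions: p0=-1 p1=-1 p2=0; velocities now: v0=-3 v1=-1 v2=-3
Collision at t=7/2: particles 1 and 2 swap velocities; positions: p0=-5/2 p1=-3/2 p2=-3/2; velocities now: v0=-3 v1=-3 v2=-1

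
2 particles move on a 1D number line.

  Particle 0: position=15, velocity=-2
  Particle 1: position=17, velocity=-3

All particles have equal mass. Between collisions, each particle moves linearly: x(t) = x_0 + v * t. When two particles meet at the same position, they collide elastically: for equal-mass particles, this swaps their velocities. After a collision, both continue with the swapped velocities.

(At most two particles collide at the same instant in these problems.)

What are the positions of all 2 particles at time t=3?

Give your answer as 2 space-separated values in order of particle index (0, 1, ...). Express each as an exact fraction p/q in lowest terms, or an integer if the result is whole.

Collision at t=2: particles 0 and 1 swap velocities; positions: p0=11 p1=11; velocities now: v0=-3 v1=-2
Advance to t=3 (no further collisions before then); velocities: v0=-3 v1=-2; positions = 8 9

Answer: 8 9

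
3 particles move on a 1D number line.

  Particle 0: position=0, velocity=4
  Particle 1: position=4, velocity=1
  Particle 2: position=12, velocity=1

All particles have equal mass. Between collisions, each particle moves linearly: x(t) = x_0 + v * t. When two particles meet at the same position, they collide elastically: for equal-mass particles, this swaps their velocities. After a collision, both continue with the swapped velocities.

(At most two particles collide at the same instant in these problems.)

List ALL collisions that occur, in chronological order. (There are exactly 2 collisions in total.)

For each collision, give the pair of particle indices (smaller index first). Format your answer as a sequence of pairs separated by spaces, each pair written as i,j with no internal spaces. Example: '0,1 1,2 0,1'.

Answer: 0,1 1,2

Derivation:
Collision at t=4/3: particles 0 and 1 swap velocities; positions: p0=16/3 p1=16/3 p2=40/3; velocities now: v0=1 v1=4 v2=1
Collision at t=4: particles 1 and 2 swap velocities; positions: p0=8 p1=16 p2=16; velocities now: v0=1 v1=1 v2=4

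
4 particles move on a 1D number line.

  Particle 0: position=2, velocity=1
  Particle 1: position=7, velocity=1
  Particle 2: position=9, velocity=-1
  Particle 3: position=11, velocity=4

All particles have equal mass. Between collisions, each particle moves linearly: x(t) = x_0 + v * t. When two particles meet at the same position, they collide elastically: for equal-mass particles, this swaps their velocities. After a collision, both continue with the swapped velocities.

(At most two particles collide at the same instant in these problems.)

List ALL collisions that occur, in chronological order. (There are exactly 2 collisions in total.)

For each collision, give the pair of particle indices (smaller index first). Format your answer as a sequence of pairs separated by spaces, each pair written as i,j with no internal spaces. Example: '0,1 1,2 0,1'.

Answer: 1,2 0,1

Derivation:
Collision at t=1: particles 1 and 2 swap velocities; positions: p0=3 p1=8 p2=8 p3=15; velocities now: v0=1 v1=-1 v2=1 v3=4
Collision at t=7/2: particles 0 and 1 swap velocities; positions: p0=11/2 p1=11/2 p2=21/2 p3=25; velocities now: v0=-1 v1=1 v2=1 v3=4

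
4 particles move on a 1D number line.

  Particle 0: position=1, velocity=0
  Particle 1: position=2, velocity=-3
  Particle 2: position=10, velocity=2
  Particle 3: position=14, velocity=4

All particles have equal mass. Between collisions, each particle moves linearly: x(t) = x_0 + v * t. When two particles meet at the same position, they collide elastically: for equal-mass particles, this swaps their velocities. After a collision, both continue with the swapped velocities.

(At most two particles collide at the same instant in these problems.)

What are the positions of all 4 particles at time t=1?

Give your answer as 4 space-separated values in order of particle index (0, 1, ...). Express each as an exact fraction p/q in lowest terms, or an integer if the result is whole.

Collision at t=1/3: particles 0 and 1 swap velocities; positions: p0=1 p1=1 p2=32/3 p3=46/3; velocities now: v0=-3 v1=0 v2=2 v3=4
Advance to t=1 (no further collisions before then); velocities: v0=-3 v1=0 v2=2 v3=4; positions = -1 1 12 18

Answer: -1 1 12 18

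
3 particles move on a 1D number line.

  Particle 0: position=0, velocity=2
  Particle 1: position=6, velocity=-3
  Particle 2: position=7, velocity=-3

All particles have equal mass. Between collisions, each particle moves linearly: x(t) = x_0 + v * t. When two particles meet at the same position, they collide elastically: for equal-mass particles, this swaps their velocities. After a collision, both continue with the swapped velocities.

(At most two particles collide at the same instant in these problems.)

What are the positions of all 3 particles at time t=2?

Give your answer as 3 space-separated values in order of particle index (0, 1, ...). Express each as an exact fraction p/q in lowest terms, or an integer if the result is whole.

Answer: 0 1 4

Derivation:
Collision at t=6/5: particles 0 and 1 swap velocities; positions: p0=12/5 p1=12/5 p2=17/5; velocities now: v0=-3 v1=2 v2=-3
Collision at t=7/5: particles 1 and 2 swap velocities; positions: p0=9/5 p1=14/5 p2=14/5; velocities now: v0=-3 v1=-3 v2=2
Advance to t=2 (no further collisions before then); velocities: v0=-3 v1=-3 v2=2; positions = 0 1 4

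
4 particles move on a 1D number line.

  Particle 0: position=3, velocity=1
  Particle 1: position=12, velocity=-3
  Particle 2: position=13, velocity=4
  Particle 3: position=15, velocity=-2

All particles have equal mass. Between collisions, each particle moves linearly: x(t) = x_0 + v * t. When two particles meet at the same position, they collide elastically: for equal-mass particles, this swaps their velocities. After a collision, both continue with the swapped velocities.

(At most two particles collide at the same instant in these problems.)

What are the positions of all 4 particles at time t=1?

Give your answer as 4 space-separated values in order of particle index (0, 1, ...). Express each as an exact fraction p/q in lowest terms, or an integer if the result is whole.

Collision at t=1/3: particles 2 and 3 swap velocities; positions: p0=10/3 p1=11 p2=43/3 p3=43/3; velocities now: v0=1 v1=-3 v2=-2 v3=4
Advance to t=1 (no further collisions before then); velocities: v0=1 v1=-3 v2=-2 v3=4; positions = 4 9 13 17

Answer: 4 9 13 17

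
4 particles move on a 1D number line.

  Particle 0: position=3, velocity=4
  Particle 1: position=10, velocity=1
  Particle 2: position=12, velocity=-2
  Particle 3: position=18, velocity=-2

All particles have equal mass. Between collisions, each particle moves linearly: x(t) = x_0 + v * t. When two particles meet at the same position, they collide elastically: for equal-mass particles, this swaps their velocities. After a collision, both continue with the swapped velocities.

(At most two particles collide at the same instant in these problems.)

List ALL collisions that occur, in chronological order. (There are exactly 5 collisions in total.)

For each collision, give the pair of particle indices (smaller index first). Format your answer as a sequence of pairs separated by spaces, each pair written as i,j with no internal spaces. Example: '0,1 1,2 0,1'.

Collision at t=2/3: particles 1 and 2 swap velocities; positions: p0=17/3 p1=32/3 p2=32/3 p3=50/3; velocities now: v0=4 v1=-2 v2=1 v3=-2
Collision at t=3/2: particles 0 and 1 swap velocities; positions: p0=9 p1=9 p2=23/2 p3=15; velocities now: v0=-2 v1=4 v2=1 v3=-2
Collision at t=7/3: particles 1 and 2 swap velocities; positions: p0=22/3 p1=37/3 p2=37/3 p3=40/3; velocities now: v0=-2 v1=1 v2=4 v3=-2
Collision at t=5/2: particles 2 and 3 swap velocities; positions: p0=7 p1=25/2 p2=13 p3=13; velocities now: v0=-2 v1=1 v2=-2 v3=4
Collision at t=8/3: particles 1 and 2 swap velocities; positions: p0=20/3 p1=38/3 p2=38/3 p3=41/3; velocities now: v0=-2 v1=-2 v2=1 v3=4

Answer: 1,2 0,1 1,2 2,3 1,2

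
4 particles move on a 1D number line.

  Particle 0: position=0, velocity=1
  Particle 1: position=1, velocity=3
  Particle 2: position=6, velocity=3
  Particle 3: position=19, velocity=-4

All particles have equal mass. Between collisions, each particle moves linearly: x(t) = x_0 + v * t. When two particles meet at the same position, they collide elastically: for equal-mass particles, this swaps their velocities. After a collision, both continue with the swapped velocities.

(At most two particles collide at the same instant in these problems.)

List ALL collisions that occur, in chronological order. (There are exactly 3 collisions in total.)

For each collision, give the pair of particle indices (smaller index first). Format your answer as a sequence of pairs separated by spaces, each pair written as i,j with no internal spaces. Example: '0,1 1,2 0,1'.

Collision at t=13/7: particles 2 and 3 swap velocities; positions: p0=13/7 p1=46/7 p2=81/7 p3=81/7; velocities now: v0=1 v1=3 v2=-4 v3=3
Collision at t=18/7: particles 1 and 2 swap velocities; positions: p0=18/7 p1=61/7 p2=61/7 p3=96/7; velocities now: v0=1 v1=-4 v2=3 v3=3
Collision at t=19/5: particles 0 and 1 swap velocities; positions: p0=19/5 p1=19/5 p2=62/5 p3=87/5; velocities now: v0=-4 v1=1 v2=3 v3=3

Answer: 2,3 1,2 0,1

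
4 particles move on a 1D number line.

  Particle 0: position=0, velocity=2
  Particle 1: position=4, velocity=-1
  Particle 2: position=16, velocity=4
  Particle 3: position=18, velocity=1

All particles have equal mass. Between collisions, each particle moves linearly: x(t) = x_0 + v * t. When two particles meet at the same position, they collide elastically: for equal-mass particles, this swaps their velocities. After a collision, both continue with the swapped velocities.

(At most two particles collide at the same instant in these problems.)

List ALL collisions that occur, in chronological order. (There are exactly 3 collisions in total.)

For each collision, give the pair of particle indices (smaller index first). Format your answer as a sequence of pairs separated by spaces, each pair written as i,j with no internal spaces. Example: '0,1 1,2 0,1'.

Collision at t=2/3: particles 2 and 3 swap velocities; positions: p0=4/3 p1=10/3 p2=56/3 p3=56/3; velocities now: v0=2 v1=-1 v2=1 v3=4
Collision at t=4/3: particles 0 and 1 swap velocities; positions: p0=8/3 p1=8/3 p2=58/3 p3=64/3; velocities now: v0=-1 v1=2 v2=1 v3=4
Collision at t=18: particles 1 and 2 swap velocities; positions: p0=-14 p1=36 p2=36 p3=88; velocities now: v0=-1 v1=1 v2=2 v3=4

Answer: 2,3 0,1 1,2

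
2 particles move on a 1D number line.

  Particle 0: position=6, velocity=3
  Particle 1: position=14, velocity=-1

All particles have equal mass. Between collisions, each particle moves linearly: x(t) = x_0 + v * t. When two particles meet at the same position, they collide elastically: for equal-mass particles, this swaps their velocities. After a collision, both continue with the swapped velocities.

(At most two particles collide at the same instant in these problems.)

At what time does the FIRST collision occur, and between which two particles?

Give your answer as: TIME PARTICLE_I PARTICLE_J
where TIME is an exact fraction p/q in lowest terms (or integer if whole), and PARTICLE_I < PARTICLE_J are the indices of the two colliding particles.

Pair (0,1): pos 6,14 vel 3,-1 -> gap=8, closing at 4/unit, collide at t=2
Earliest collision: t=2 between 0 and 1

Answer: 2 0 1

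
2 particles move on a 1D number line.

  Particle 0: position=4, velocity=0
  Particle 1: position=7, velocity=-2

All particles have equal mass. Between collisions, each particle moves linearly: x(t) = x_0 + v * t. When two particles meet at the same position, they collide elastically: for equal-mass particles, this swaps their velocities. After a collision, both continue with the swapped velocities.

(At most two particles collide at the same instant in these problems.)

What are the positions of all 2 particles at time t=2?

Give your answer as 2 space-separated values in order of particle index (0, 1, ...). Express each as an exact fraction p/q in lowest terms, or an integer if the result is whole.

Collision at t=3/2: particles 0 and 1 swap velocities; positions: p0=4 p1=4; velocities now: v0=-2 v1=0
Advance to t=2 (no further collisions before then); velocities: v0=-2 v1=0; positions = 3 4

Answer: 3 4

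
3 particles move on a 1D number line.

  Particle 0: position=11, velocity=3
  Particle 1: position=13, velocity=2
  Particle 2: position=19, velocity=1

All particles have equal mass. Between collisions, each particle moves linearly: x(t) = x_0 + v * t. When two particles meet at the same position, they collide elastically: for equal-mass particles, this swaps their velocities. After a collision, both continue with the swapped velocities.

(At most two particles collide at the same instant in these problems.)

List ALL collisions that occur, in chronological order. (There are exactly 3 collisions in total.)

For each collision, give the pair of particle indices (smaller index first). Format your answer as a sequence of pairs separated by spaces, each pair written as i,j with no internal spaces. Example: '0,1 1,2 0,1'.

Answer: 0,1 1,2 0,1

Derivation:
Collision at t=2: particles 0 and 1 swap velocities; positions: p0=17 p1=17 p2=21; velocities now: v0=2 v1=3 v2=1
Collision at t=4: particles 1 and 2 swap velocities; positions: p0=21 p1=23 p2=23; velocities now: v0=2 v1=1 v2=3
Collision at t=6: particles 0 and 1 swap velocities; positions: p0=25 p1=25 p2=29; velocities now: v0=1 v1=2 v2=3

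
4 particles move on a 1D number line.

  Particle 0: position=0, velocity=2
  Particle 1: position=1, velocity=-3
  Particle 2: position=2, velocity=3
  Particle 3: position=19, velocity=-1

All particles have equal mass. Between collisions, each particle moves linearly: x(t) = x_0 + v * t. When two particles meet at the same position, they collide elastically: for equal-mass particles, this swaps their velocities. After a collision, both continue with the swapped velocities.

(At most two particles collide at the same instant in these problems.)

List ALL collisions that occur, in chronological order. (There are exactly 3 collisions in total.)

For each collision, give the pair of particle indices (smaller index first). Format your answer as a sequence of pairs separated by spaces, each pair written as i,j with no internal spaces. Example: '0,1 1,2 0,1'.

Collision at t=1/5: particles 0 and 1 swap velocities; positions: p0=2/5 p1=2/5 p2=13/5 p3=94/5; velocities now: v0=-3 v1=2 v2=3 v3=-1
Collision at t=17/4: particles 2 and 3 swap velocities; positions: p0=-47/4 p1=17/2 p2=59/4 p3=59/4; velocities now: v0=-3 v1=2 v2=-1 v3=3
Collision at t=19/3: particles 1 and 2 swap velocities; positions: p0=-18 p1=38/3 p2=38/3 p3=21; velocities now: v0=-3 v1=-1 v2=2 v3=3

Answer: 0,1 2,3 1,2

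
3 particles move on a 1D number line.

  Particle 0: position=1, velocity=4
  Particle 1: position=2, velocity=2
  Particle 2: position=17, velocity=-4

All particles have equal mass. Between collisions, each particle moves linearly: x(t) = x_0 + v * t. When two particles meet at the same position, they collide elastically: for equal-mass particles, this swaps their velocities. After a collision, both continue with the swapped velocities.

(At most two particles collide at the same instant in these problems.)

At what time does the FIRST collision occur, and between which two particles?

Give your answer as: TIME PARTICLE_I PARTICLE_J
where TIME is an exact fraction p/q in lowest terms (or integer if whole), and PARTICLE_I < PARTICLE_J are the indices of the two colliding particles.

Pair (0,1): pos 1,2 vel 4,2 -> gap=1, closing at 2/unit, collide at t=1/2
Pair (1,2): pos 2,17 vel 2,-4 -> gap=15, closing at 6/unit, collide at t=5/2
Earliest collision: t=1/2 between 0 and 1

Answer: 1/2 0 1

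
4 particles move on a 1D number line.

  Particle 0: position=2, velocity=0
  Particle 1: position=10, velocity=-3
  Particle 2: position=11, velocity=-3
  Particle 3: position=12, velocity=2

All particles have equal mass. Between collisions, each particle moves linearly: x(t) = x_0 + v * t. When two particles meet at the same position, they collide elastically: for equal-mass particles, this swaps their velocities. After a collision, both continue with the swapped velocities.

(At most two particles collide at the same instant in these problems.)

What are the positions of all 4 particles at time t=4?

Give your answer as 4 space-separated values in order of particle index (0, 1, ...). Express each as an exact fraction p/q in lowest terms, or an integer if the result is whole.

Collision at t=8/3: particles 0 and 1 swap velocities; positions: p0=2 p1=2 p2=3 p3=52/3; velocities now: v0=-3 v1=0 v2=-3 v3=2
Collision at t=3: particles 1 and 2 swap velocities; positions: p0=1 p1=2 p2=2 p3=18; velocities now: v0=-3 v1=-3 v2=0 v3=2
Advance to t=4 (no further collisions before then); velocities: v0=-3 v1=-3 v2=0 v3=2; positions = -2 -1 2 20

Answer: -2 -1 2 20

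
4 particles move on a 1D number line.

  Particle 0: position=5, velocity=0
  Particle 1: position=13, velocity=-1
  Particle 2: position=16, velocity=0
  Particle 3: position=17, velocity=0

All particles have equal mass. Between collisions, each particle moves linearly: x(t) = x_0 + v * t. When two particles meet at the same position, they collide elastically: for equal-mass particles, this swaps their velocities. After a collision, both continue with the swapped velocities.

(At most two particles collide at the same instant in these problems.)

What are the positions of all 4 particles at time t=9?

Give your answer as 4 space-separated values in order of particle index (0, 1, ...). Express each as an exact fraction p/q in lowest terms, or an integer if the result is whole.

Collision at t=8: particles 0 and 1 swap velocities; positions: p0=5 p1=5 p2=16 p3=17; velocities now: v0=-1 v1=0 v2=0 v3=0
Advance to t=9 (no further collisions before then); velocities: v0=-1 v1=0 v2=0 v3=0; positions = 4 5 16 17

Answer: 4 5 16 17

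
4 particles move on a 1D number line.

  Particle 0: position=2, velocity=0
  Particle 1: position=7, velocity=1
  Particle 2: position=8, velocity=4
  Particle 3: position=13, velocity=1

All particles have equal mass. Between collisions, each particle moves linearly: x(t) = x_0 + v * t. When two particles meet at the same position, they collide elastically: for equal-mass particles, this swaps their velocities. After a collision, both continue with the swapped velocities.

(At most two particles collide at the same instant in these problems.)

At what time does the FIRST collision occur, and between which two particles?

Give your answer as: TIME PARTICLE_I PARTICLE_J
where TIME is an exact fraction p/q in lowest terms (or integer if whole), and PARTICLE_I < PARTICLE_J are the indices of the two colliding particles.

Answer: 5/3 2 3

Derivation:
Pair (0,1): pos 2,7 vel 0,1 -> not approaching (rel speed -1 <= 0)
Pair (1,2): pos 7,8 vel 1,4 -> not approaching (rel speed -3 <= 0)
Pair (2,3): pos 8,13 vel 4,1 -> gap=5, closing at 3/unit, collide at t=5/3
Earliest collision: t=5/3 between 2 and 3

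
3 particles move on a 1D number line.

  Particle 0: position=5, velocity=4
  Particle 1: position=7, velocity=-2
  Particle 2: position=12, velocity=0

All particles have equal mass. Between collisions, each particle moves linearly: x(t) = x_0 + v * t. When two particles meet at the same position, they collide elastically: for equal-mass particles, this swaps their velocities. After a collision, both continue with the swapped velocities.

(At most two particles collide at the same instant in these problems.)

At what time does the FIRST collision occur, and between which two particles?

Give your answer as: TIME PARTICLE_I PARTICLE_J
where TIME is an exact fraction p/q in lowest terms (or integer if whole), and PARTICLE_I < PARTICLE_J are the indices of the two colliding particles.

Answer: 1/3 0 1

Derivation:
Pair (0,1): pos 5,7 vel 4,-2 -> gap=2, closing at 6/unit, collide at t=1/3
Pair (1,2): pos 7,12 vel -2,0 -> not approaching (rel speed -2 <= 0)
Earliest collision: t=1/3 between 0 and 1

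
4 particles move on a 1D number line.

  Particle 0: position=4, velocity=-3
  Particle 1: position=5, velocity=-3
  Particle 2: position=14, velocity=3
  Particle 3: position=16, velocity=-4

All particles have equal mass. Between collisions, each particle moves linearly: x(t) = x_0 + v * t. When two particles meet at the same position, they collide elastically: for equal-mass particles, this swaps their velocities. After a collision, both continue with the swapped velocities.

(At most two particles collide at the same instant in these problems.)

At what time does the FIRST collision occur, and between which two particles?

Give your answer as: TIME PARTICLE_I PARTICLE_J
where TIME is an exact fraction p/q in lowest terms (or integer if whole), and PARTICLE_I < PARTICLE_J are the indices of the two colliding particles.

Answer: 2/7 2 3

Derivation:
Pair (0,1): pos 4,5 vel -3,-3 -> not approaching (rel speed 0 <= 0)
Pair (1,2): pos 5,14 vel -3,3 -> not approaching (rel speed -6 <= 0)
Pair (2,3): pos 14,16 vel 3,-4 -> gap=2, closing at 7/unit, collide at t=2/7
Earliest collision: t=2/7 between 2 and 3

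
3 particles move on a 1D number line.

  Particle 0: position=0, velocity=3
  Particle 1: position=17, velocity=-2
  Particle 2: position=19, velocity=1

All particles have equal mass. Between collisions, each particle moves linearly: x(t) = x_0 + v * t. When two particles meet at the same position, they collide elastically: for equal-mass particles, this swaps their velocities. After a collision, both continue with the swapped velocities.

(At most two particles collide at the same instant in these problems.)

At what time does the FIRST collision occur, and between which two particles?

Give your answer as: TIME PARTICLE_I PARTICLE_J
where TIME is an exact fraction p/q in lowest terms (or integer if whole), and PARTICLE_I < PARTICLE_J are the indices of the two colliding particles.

Answer: 17/5 0 1

Derivation:
Pair (0,1): pos 0,17 vel 3,-2 -> gap=17, closing at 5/unit, collide at t=17/5
Pair (1,2): pos 17,19 vel -2,1 -> not approaching (rel speed -3 <= 0)
Earliest collision: t=17/5 between 0 and 1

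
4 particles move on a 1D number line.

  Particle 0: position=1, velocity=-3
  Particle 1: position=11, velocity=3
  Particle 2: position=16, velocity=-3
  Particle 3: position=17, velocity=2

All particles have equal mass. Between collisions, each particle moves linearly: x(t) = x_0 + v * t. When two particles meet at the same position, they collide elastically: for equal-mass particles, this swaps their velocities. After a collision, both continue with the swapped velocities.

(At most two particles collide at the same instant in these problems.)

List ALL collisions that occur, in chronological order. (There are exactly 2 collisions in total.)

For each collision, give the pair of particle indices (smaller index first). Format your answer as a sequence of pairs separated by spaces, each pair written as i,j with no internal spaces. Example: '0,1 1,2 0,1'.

Collision at t=5/6: particles 1 and 2 swap velocities; positions: p0=-3/2 p1=27/2 p2=27/2 p3=56/3; velocities now: v0=-3 v1=-3 v2=3 v3=2
Collision at t=6: particles 2 and 3 swap velocities; positions: p0=-17 p1=-2 p2=29 p3=29; velocities now: v0=-3 v1=-3 v2=2 v3=3

Answer: 1,2 2,3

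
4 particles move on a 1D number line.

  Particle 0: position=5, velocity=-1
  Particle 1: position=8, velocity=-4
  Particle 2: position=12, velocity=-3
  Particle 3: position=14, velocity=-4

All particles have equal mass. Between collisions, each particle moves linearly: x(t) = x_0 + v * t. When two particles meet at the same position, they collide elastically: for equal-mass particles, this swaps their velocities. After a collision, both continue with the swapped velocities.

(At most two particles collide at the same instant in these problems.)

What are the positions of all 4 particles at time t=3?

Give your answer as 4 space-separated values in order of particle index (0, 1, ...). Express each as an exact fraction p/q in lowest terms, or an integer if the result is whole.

Collision at t=1: particles 0 and 1 swap velocities; positions: p0=4 p1=4 p2=9 p3=10; velocities now: v0=-4 v1=-1 v2=-3 v3=-4
Collision at t=2: particles 2 and 3 swap velocities; positions: p0=0 p1=3 p2=6 p3=6; velocities now: v0=-4 v1=-1 v2=-4 v3=-3
Collision at t=3: particles 1 and 2 swap velocities; positions: p0=-4 p1=2 p2=2 p3=3; velocities now: v0=-4 v1=-4 v2=-1 v3=-3
Advance to t=3 (no further collisions before then); velocities: v0=-4 v1=-4 v2=-1 v3=-3; positions = -4 2 2 3

Answer: -4 2 2 3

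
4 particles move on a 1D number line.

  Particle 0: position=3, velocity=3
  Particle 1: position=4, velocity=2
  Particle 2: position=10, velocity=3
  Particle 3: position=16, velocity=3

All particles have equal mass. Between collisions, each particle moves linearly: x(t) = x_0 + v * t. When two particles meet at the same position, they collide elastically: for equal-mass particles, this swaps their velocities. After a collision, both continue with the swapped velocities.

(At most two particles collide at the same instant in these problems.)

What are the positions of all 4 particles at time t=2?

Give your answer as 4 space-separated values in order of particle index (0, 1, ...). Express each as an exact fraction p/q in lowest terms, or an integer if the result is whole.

Answer: 8 9 16 22

Derivation:
Collision at t=1: particles 0 and 1 swap velocities; positions: p0=6 p1=6 p2=13 p3=19; velocities now: v0=2 v1=3 v2=3 v3=3
Advance to t=2 (no further collisions before then); velocities: v0=2 v1=3 v2=3 v3=3; positions = 8 9 16 22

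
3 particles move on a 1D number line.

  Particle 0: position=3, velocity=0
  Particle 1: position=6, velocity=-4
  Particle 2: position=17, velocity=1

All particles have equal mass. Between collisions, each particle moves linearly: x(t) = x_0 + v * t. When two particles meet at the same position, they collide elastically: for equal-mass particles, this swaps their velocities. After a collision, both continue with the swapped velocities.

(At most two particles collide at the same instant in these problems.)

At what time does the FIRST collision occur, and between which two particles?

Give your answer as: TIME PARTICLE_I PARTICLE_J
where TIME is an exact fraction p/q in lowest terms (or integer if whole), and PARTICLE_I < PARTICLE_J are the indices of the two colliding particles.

Pair (0,1): pos 3,6 vel 0,-4 -> gap=3, closing at 4/unit, collide at t=3/4
Pair (1,2): pos 6,17 vel -4,1 -> not approaching (rel speed -5 <= 0)
Earliest collision: t=3/4 between 0 and 1

Answer: 3/4 0 1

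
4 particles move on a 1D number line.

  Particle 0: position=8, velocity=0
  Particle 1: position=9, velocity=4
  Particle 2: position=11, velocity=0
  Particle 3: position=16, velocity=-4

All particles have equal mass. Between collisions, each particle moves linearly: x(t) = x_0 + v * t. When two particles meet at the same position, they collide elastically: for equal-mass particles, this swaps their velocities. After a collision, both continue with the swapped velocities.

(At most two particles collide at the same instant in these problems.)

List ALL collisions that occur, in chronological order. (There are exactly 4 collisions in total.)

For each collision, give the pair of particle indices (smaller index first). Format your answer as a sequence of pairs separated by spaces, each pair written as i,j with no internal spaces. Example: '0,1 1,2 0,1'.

Collision at t=1/2: particles 1 and 2 swap velocities; positions: p0=8 p1=11 p2=11 p3=14; velocities now: v0=0 v1=0 v2=4 v3=-4
Collision at t=7/8: particles 2 and 3 swap velocities; positions: p0=8 p1=11 p2=25/2 p3=25/2; velocities now: v0=0 v1=0 v2=-4 v3=4
Collision at t=5/4: particles 1 and 2 swap velocities; positions: p0=8 p1=11 p2=11 p3=14; velocities now: v0=0 v1=-4 v2=0 v3=4
Collision at t=2: particles 0 and 1 swap velocities; positions: p0=8 p1=8 p2=11 p3=17; velocities now: v0=-4 v1=0 v2=0 v3=4

Answer: 1,2 2,3 1,2 0,1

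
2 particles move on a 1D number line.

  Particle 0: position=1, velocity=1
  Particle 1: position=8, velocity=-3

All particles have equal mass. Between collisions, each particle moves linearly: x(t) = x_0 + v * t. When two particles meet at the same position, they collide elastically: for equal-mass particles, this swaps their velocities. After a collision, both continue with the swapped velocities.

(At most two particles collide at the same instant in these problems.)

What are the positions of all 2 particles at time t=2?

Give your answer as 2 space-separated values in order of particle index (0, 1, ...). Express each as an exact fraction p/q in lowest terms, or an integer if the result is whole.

Answer: 2 3

Derivation:
Collision at t=7/4: particles 0 and 1 swap velocities; positions: p0=11/4 p1=11/4; velocities now: v0=-3 v1=1
Advance to t=2 (no further collisions before then); velocities: v0=-3 v1=1; positions = 2 3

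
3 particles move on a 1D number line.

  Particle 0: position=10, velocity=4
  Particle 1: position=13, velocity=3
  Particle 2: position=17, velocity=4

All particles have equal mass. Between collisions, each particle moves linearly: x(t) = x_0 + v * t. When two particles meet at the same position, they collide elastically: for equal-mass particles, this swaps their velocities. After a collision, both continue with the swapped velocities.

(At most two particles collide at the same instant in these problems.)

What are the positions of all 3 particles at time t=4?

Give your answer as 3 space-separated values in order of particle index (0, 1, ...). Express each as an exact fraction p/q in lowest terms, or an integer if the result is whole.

Answer: 25 26 33

Derivation:
Collision at t=3: particles 0 and 1 swap velocities; positions: p0=22 p1=22 p2=29; velocities now: v0=3 v1=4 v2=4
Advance to t=4 (no further collisions before then); velocities: v0=3 v1=4 v2=4; positions = 25 26 33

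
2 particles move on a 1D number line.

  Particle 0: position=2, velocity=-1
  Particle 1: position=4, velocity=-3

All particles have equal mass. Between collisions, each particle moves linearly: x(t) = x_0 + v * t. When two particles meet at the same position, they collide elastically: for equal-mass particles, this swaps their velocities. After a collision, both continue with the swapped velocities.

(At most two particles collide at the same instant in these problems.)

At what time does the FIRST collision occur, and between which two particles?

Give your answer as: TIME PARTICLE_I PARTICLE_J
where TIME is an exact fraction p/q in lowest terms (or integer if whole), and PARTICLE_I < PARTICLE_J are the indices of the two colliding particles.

Answer: 1 0 1

Derivation:
Pair (0,1): pos 2,4 vel -1,-3 -> gap=2, closing at 2/unit, collide at t=1
Earliest collision: t=1 between 0 and 1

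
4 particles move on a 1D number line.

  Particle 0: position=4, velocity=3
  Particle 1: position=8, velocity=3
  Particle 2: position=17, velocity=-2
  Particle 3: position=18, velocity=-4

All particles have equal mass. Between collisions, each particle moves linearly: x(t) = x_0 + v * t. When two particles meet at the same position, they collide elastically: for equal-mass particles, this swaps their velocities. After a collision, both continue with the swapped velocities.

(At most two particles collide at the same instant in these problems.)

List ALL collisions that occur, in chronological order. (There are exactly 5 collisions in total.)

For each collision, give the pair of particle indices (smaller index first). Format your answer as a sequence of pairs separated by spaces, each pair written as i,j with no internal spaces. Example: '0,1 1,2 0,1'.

Collision at t=1/2: particles 2 and 3 swap velocities; positions: p0=11/2 p1=19/2 p2=16 p3=16; velocities now: v0=3 v1=3 v2=-4 v3=-2
Collision at t=10/7: particles 1 and 2 swap velocities; positions: p0=58/7 p1=86/7 p2=86/7 p3=99/7; velocities now: v0=3 v1=-4 v2=3 v3=-2
Collision at t=9/5: particles 2 and 3 swap velocities; positions: p0=47/5 p1=54/5 p2=67/5 p3=67/5; velocities now: v0=3 v1=-4 v2=-2 v3=3
Collision at t=2: particles 0 and 1 swap velocities; positions: p0=10 p1=10 p2=13 p3=14; velocities now: v0=-4 v1=3 v2=-2 v3=3
Collision at t=13/5: particles 1 and 2 swap velocities; positions: p0=38/5 p1=59/5 p2=59/5 p3=79/5; velocities now: v0=-4 v1=-2 v2=3 v3=3

Answer: 2,3 1,2 2,3 0,1 1,2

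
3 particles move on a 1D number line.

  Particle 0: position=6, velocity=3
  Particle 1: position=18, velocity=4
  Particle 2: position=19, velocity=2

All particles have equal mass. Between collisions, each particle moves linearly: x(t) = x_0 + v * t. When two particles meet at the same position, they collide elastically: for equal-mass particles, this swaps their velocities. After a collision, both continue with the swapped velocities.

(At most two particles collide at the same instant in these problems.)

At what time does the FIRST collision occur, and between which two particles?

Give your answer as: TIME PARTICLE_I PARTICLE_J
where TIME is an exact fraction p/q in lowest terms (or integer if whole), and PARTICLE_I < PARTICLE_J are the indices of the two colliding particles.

Pair (0,1): pos 6,18 vel 3,4 -> not approaching (rel speed -1 <= 0)
Pair (1,2): pos 18,19 vel 4,2 -> gap=1, closing at 2/unit, collide at t=1/2
Earliest collision: t=1/2 between 1 and 2

Answer: 1/2 1 2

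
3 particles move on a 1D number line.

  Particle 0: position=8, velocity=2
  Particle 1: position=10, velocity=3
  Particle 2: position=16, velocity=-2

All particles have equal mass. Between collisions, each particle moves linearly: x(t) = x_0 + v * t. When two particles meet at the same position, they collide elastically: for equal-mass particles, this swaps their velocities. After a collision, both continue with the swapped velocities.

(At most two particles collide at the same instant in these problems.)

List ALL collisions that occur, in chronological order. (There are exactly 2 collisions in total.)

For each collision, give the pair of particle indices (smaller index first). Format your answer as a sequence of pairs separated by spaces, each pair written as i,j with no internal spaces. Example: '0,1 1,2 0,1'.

Answer: 1,2 0,1

Derivation:
Collision at t=6/5: particles 1 and 2 swap velocities; positions: p0=52/5 p1=68/5 p2=68/5; velocities now: v0=2 v1=-2 v2=3
Collision at t=2: particles 0 and 1 swap velocities; positions: p0=12 p1=12 p2=16; velocities now: v0=-2 v1=2 v2=3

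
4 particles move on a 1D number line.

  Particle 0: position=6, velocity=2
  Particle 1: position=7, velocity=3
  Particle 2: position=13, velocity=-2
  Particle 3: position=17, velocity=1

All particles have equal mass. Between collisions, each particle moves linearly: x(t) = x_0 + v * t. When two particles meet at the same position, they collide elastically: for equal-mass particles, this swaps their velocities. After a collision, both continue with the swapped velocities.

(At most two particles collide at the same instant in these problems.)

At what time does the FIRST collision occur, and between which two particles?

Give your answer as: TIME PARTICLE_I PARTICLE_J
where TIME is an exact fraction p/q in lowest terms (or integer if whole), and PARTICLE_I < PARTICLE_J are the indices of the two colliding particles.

Pair (0,1): pos 6,7 vel 2,3 -> not approaching (rel speed -1 <= 0)
Pair (1,2): pos 7,13 vel 3,-2 -> gap=6, closing at 5/unit, collide at t=6/5
Pair (2,3): pos 13,17 vel -2,1 -> not approaching (rel speed -3 <= 0)
Earliest collision: t=6/5 between 1 and 2

Answer: 6/5 1 2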